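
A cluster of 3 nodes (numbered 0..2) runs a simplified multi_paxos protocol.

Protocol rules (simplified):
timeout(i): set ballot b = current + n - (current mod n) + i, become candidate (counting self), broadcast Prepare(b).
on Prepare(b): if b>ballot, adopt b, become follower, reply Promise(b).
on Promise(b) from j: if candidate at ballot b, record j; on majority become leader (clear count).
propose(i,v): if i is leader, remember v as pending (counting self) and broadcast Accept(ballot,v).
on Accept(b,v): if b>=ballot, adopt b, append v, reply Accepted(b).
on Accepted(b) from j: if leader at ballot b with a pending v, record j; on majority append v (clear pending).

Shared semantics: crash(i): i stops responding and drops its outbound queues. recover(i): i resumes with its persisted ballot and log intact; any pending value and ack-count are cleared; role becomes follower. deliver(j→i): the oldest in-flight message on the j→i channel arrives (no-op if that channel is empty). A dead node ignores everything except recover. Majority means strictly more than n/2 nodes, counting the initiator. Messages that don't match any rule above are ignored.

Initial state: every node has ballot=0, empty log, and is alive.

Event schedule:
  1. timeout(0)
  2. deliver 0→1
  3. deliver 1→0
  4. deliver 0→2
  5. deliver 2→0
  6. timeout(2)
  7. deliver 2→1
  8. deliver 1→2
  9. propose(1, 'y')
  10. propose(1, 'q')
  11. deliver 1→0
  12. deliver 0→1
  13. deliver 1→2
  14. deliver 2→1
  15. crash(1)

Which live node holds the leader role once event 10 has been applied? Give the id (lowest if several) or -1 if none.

0

1. timeout(0):  <0:cand b3 ->
2. deliver 0→1:  <1:foll b3 ->
3. deliver 1→0:  <0:lead b3 ->
4. deliver 0→2:  <2:foll b3 ->
5. deliver 2→0:  nop
6. timeout(2):  <2:cand b8 ->
7. deliver 2→1:  <1:foll b8 ->
8. deliver 1→2:  <2:lead b8 ->
9. propose(1,'y'):  nop
10. propose(1,'q'):  nop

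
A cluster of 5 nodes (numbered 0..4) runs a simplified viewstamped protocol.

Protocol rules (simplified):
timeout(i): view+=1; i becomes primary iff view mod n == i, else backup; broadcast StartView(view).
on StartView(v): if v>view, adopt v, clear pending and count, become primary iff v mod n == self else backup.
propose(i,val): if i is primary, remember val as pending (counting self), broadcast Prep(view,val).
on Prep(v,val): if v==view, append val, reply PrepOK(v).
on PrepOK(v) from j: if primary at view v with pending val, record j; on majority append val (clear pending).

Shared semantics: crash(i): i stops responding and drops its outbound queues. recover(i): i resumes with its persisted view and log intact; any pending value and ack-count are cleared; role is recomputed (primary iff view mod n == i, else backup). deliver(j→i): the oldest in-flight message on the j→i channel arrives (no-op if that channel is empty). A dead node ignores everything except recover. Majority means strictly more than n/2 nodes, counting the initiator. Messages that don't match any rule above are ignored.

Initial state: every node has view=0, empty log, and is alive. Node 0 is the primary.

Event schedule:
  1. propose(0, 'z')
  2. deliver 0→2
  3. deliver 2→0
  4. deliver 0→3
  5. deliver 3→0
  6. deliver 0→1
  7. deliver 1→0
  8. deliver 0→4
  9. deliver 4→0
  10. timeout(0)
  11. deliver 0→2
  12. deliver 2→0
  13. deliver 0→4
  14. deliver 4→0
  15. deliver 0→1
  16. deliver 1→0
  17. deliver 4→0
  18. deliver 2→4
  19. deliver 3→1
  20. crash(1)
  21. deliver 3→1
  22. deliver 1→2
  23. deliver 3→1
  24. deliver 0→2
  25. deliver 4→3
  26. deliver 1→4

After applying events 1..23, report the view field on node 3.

e1 propose(0,'z'): ·
e2 deliver 0→2: 2[back,v=0,z]
e3 deliver 2→0: ·
e4 deliver 0→3: 3[back,v=0,z]
e5 deliver 3→0: 0[prim,v=0,z]
e6 deliver 0→1: 1[back,v=0,z]
e7 deliver 1→0: ·
e8 deliver 0→4: 4[back,v=0,z]
e9 deliver 4→0: ·
e10 timeout(0): 0[back,v=1,z]
e11 deliver 0→2: 2[back,v=1,z]
e12 deliver 2→0: ·
e13 deliver 0→4: 4[back,v=1,z]
e14 deliver 4→0: ·
e15 deliver 0→1: 1[prim,v=1,z]
e16 deliver 1→0: ·
e17 deliver 4→0: ·
e18 deliver 2→4: ·
e19 deliver 3→1: ·
e20 crash(1): 1[✗prim,v=1,z]
e21 deliver 3→1: ·
e22 deliver 1→2: ·
e23 deliver 3→1: ·

0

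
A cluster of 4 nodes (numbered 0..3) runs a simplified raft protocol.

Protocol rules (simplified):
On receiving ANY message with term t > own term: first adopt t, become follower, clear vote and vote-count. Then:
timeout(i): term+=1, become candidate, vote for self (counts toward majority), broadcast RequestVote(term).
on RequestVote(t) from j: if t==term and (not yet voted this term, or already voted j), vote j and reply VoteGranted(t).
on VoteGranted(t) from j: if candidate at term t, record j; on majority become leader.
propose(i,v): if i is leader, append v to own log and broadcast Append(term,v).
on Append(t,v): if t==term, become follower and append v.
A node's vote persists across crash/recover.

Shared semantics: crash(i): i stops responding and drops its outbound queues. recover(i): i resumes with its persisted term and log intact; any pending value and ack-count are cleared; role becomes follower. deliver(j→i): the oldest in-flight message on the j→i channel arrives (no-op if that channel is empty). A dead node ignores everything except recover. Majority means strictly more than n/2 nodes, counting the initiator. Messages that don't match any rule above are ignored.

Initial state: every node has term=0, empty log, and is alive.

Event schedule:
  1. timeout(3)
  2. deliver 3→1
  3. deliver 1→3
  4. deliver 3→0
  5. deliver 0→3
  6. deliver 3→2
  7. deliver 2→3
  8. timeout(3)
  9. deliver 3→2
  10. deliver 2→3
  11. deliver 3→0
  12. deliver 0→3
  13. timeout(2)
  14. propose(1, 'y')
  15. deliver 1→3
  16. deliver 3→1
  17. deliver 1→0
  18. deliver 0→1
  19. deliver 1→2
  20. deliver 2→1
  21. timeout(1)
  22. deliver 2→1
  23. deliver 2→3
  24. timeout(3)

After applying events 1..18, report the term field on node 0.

2

1. timeout(3):  <3:cand t1 ->
2. deliver 3→1:  <1:foll t1 ->
3. deliver 1→3:  nop
4. deliver 3→0:  <0:foll t1 ->
5. deliver 0→3:  <3:lead t1 ->
6. deliver 3→2:  <2:foll t1 ->
7. deliver 2→3:  nop
8. timeout(3):  <3:cand t2 ->
9. deliver 3→2:  <2:foll t2 ->
10. deliver 2→3:  nop
11. deliver 3→0:  <0:foll t2 ->
12. deliver 0→3:  <3:lead t2 ->
13. timeout(2):  <2:cand t3 ->
14. propose(1,'y'):  nop
15. deliver 1→3:  nop
16. deliver 3→1:  <1:foll t2 ->
17. deliver 1→0:  nop
18. deliver 0→1:  nop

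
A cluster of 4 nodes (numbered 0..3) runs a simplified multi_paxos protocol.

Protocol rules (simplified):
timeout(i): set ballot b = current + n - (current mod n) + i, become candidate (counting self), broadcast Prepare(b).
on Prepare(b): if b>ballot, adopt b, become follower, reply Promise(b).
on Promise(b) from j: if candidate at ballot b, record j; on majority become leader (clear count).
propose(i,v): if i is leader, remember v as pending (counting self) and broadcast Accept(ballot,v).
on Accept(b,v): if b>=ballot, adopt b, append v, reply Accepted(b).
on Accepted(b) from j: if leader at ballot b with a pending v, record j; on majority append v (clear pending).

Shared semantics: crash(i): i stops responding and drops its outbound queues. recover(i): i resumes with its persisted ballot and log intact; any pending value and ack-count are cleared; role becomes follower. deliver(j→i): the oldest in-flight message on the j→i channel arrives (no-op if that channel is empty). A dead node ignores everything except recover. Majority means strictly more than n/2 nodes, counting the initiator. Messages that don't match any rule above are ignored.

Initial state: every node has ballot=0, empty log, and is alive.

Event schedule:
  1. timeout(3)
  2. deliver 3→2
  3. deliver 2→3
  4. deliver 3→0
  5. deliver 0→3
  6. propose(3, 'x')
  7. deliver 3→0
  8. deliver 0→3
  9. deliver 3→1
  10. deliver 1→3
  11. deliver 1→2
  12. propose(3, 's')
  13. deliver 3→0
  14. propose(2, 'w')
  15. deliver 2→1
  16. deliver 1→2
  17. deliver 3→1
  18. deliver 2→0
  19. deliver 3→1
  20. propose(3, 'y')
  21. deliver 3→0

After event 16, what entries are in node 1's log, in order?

step 1 timeout(3): 3={cand,b=7,log=-}
step 2 deliver 3→2: 2={foll,b=7,log=-}
step 3 deliver 2→3: —
step 4 deliver 3→0: 0={foll,b=7,log=-}
step 5 deliver 0→3: 3={lead,b=7,log=-}
step 6 propose(3,'x'): —
step 7 deliver 3→0: 0={foll,b=7,log=x}
step 8 deliver 0→3: —
step 9 deliver 3→1: 1={foll,b=7,log=-}
step 10 deliver 1→3: —
step 11 deliver 1→2: —
step 12 propose(3,'s'): —
step 13 deliver 3→0: 0={foll,b=7,log=x,s}
step 14 propose(2,'w'): —
step 15 deliver 2→1: —
step 16 deliver 1→2: —

empty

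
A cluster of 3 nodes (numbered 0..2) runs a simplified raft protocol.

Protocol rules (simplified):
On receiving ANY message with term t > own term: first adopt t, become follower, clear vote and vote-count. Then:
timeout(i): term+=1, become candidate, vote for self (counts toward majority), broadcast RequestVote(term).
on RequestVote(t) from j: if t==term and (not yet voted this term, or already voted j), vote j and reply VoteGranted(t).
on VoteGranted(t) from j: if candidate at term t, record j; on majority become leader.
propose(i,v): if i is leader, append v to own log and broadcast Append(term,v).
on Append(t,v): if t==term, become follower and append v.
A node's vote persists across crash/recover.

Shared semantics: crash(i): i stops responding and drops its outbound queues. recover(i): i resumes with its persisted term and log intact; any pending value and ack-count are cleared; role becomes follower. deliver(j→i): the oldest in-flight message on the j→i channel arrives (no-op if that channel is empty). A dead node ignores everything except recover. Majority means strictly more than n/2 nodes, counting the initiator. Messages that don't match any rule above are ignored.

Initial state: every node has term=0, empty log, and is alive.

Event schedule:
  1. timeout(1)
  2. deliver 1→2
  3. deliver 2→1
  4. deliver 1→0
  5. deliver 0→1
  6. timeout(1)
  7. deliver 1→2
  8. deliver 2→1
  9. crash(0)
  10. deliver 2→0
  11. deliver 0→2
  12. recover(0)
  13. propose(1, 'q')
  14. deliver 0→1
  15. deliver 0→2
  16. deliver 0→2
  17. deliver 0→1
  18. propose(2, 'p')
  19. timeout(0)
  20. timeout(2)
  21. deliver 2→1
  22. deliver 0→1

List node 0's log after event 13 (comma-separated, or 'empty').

empty

e1 timeout(1): 1[cand,t=1,-]
e2 deliver 1→2: 2[foll,t=1,-]
e3 deliver 2→1: 1[lead,t=1,-]
e4 deliver 1→0: 0[foll,t=1,-]
e5 deliver 0→1: ·
e6 timeout(1): 1[cand,t=2,-]
e7 deliver 1→2: 2[foll,t=2,-]
e8 deliver 2→1: 1[lead,t=2,-]
e9 crash(0): 0[✗foll,t=1,-]
e10 deliver 2→0: ·
e11 deliver 0→2: ·
e12 recover(0): 0[foll,t=1,-]
e13 propose(1,'q'): 1[lead,t=2,q]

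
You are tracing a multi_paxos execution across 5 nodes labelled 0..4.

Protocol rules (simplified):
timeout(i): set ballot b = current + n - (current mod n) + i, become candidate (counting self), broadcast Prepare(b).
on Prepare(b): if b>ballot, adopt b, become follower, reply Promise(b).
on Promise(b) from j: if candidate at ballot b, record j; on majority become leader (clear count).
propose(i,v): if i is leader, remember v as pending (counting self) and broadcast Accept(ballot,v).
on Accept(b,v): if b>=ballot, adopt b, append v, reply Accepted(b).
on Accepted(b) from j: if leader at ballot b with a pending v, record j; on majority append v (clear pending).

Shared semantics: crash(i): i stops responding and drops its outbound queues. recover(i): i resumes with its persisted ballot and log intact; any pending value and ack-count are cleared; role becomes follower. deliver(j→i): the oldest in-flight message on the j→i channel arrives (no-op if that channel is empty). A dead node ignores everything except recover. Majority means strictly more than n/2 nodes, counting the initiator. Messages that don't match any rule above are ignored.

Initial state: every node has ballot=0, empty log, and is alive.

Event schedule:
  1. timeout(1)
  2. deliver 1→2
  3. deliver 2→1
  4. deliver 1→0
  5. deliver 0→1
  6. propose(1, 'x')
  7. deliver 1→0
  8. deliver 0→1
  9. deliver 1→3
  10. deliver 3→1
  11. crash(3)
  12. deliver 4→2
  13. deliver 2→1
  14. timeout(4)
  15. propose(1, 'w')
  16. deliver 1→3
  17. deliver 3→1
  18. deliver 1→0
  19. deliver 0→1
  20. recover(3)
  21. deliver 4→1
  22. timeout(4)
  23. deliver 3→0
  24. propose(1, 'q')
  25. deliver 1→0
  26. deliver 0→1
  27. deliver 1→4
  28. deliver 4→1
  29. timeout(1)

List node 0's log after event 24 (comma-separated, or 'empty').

[1] timeout(1) → N1(cand b6 [-])
[2] deliver 1→2 → N2(foll b6 [-])
[3] deliver 2→1 → ∅
[4] deliver 1→0 → N0(foll b6 [-])
[5] deliver 0→1 → N1(lead b6 [-])
[6] propose(1,'x') → ∅
[7] deliver 1→0 → N0(foll b6 [x])
[8] deliver 0→1 → ∅
[9] deliver 1→3 → N3(foll b6 [-])
[10] deliver 3→1 → ∅
[11] crash(3) → N3(✗foll b6 [-])
[12] deliver 4→2 → ∅
[13] deliver 2→1 → ∅
[14] timeout(4) → N4(cand b9 [-])
[15] propose(1,'w') → ∅
[16] deliver 1→3 → ∅
[17] deliver 3→1 → ∅
[18] deliver 1→0 → N0(foll b6 [x,w])
[19] deliver 0→1 → ∅
[20] recover(3) → N3(foll b6 [-])
[21] deliver 4→1 → N1(foll b9 [-])
[22] timeout(4) → N4(cand b14 [-])
[23] deliver 3→0 → ∅
[24] propose(1,'q') → ∅

x,w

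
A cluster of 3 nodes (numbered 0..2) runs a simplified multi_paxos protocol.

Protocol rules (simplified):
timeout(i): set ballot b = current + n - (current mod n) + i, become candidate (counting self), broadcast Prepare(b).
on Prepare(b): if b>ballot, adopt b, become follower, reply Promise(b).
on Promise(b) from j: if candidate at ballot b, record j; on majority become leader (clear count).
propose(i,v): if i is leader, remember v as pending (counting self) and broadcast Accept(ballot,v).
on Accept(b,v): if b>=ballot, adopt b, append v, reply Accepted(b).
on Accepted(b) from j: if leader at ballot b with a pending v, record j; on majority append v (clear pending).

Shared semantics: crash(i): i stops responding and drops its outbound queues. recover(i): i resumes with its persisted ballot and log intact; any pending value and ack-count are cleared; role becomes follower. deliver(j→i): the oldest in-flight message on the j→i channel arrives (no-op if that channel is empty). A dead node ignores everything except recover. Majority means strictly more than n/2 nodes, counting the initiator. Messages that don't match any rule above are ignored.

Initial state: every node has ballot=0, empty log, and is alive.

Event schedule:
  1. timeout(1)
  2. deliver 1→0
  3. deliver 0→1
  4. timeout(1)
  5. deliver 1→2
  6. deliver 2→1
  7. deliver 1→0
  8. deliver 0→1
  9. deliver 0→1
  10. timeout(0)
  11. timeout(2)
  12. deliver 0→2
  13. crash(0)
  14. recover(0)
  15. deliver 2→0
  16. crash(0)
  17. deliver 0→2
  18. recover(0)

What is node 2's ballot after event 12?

9

e1 timeout(1): 1[cand,b=4,-]
e2 deliver 1→0: 0[foll,b=4,-]
e3 deliver 0→1: 1[lead,b=4,-]
e4 timeout(1): 1[cand,b=7,-]
e5 deliver 1→2: 2[foll,b=4,-]
e6 deliver 2→1: ·
e7 deliver 1→0: 0[foll,b=7,-]
e8 deliver 0→1: 1[lead,b=7,-]
e9 deliver 0→1: ·
e10 timeout(0): 0[cand,b=9,-]
e11 timeout(2): 2[cand,b=8,-]
e12 deliver 0→2: 2[foll,b=9,-]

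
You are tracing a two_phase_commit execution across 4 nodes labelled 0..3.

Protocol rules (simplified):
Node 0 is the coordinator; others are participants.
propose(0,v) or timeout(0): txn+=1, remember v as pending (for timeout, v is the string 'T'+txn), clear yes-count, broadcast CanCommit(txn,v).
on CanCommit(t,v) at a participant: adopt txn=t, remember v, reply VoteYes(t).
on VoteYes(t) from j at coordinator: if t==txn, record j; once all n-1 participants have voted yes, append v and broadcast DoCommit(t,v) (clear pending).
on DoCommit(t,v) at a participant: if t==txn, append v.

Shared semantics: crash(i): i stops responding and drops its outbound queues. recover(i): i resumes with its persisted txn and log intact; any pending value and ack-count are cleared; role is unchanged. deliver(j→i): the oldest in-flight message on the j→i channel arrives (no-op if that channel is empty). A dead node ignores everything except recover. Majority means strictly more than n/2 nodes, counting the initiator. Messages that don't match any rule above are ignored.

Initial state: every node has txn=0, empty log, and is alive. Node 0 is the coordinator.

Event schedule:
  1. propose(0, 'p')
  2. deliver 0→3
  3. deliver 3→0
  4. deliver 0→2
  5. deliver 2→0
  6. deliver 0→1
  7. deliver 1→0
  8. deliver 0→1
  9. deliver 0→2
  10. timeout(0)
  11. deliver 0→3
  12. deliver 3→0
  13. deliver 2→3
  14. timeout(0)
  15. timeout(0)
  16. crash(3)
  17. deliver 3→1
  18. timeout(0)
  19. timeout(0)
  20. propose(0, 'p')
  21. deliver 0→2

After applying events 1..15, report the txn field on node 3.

e1 propose(0,'p'): 0[coor,t=1,-]
e2 deliver 0→3: 3[part,t=1,-]
e3 deliver 3→0: ·
e4 deliver 0→2: 2[part,t=1,-]
e5 deliver 2→0: ·
e6 deliver 0→1: 1[part,t=1,-]
e7 deliver 1→0: 0[coor,t=1,p]
e8 deliver 0→1: 1[part,t=1,p]
e9 deliver 0→2: 2[part,t=1,p]
e10 timeout(0): 0[coor,t=2,p]
e11 deliver 0→3: 3[part,t=1,p]
e12 deliver 3→0: ·
e13 deliver 2→3: ·
e14 timeout(0): 0[coor,t=3,p]
e15 timeout(0): 0[coor,t=4,p]

1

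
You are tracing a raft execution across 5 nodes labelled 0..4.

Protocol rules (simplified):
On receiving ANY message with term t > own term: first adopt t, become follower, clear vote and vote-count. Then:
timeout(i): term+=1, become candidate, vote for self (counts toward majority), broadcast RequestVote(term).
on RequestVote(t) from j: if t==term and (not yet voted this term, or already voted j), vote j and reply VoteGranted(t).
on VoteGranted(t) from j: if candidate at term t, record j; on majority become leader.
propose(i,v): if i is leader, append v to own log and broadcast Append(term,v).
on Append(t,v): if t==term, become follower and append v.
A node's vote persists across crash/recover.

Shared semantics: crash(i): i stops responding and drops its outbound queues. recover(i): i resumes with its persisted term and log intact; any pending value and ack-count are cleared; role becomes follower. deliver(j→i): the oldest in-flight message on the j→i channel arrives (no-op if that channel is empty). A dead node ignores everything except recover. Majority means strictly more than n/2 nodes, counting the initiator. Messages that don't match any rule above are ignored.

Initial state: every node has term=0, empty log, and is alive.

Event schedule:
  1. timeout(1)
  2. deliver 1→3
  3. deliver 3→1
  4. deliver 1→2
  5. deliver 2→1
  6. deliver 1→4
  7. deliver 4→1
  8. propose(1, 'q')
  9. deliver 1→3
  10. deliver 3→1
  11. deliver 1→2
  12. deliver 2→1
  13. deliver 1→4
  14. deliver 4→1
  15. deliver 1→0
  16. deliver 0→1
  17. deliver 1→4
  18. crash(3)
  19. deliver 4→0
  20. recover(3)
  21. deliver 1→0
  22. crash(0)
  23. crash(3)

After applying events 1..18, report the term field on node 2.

1

[1] timeout(1) → N1(cand t1 [-])
[2] deliver 1→3 → N3(foll t1 [-])
[3] deliver 3→1 → ∅
[4] deliver 1→2 → N2(foll t1 [-])
[5] deliver 2→1 → N1(lead t1 [-])
[6] deliver 1→4 → N4(foll t1 [-])
[7] deliver 4→1 → ∅
[8] propose(1,'q') → N1(lead t1 [q])
[9] deliver 1→3 → N3(foll t1 [q])
[10] deliver 3→1 → ∅
[11] deliver 1→2 → N2(foll t1 [q])
[12] deliver 2→1 → ∅
[13] deliver 1→4 → N4(foll t1 [q])
[14] deliver 4→1 → ∅
[15] deliver 1→0 → N0(foll t1 [-])
[16] deliver 0→1 → ∅
[17] deliver 1→4 → ∅
[18] crash(3) → N3(✗foll t1 [q])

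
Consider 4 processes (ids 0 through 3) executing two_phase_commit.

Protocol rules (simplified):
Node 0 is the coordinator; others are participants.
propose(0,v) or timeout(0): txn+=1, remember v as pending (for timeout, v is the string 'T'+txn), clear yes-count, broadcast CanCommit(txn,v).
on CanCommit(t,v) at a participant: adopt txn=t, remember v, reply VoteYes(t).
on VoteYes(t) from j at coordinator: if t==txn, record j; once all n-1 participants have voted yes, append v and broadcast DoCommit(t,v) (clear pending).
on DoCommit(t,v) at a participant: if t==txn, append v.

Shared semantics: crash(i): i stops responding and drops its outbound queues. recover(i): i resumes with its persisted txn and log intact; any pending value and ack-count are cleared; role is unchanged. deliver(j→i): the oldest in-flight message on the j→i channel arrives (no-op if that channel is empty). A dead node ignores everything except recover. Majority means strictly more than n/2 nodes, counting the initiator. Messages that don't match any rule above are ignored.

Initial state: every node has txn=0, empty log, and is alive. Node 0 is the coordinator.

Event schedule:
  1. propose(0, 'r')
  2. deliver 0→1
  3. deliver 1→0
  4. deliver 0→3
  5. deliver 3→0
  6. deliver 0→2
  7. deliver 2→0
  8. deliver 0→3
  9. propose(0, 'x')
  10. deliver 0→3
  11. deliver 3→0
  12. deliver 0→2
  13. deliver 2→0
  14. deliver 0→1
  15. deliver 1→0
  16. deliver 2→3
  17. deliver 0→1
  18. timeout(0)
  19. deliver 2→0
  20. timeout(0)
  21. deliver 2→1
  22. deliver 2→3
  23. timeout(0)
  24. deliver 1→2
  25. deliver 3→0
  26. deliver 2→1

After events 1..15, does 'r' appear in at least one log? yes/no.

yes

step 1 propose(0,'r'): 0={coor,t=1,log=-}
step 2 deliver 0→1: 1={part,t=1,log=-}
step 3 deliver 1→0: —
step 4 deliver 0→3: 3={part,t=1,log=-}
step 5 deliver 3→0: —
step 6 deliver 0→2: 2={part,t=1,log=-}
step 7 deliver 2→0: 0={coor,t=1,log=r}
step 8 deliver 0→3: 3={part,t=1,log=r}
step 9 propose(0,'x'): 0={coor,t=2,log=r}
step 10 deliver 0→3: 3={part,t=2,log=r}
step 11 deliver 3→0: —
step 12 deliver 0→2: 2={part,t=1,log=r}
step 13 deliver 2→0: —
step 14 deliver 0→1: 1={part,t=1,log=r}
step 15 deliver 1→0: —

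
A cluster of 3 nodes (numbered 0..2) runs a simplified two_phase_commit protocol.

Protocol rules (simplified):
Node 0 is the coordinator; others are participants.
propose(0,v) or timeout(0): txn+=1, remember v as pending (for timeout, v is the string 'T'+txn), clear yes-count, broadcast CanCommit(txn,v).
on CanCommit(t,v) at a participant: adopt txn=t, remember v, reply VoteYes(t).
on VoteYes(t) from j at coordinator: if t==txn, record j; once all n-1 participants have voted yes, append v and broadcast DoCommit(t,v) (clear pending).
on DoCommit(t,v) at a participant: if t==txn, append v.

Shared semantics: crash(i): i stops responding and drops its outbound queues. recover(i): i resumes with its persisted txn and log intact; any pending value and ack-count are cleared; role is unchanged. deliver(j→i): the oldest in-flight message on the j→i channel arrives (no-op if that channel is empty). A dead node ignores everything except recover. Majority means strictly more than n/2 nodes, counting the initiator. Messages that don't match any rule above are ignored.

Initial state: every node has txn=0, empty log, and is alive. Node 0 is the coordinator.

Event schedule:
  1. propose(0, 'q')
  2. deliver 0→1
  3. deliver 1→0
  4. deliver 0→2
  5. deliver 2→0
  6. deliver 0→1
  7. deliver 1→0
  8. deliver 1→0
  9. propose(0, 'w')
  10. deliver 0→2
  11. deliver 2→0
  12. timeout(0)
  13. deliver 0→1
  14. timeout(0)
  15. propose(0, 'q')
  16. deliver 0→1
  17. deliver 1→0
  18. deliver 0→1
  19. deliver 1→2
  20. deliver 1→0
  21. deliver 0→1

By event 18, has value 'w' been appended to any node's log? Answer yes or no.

[1] propose(0,'q') → N0(coor t1 [-])
[2] deliver 0→1 → N1(part t1 [-])
[3] deliver 1→0 → ∅
[4] deliver 0→2 → N2(part t1 [-])
[5] deliver 2→0 → N0(coor t1 [q])
[6] deliver 0→1 → N1(part t1 [q])
[7] deliver 1→0 → ∅
[8] deliver 1→0 → ∅
[9] propose(0,'w') → N0(coor t2 [q])
[10] deliver 0→2 → N2(part t1 [q])
[11] deliver 2→0 → ∅
[12] timeout(0) → N0(coor t3 [q])
[13] deliver 0→1 → N1(part t2 [q])
[14] timeout(0) → N0(coor t4 [q])
[15] propose(0,'q') → N0(coor t5 [q])
[16] deliver 0→1 → N1(part t3 [q])
[17] deliver 1→0 → ∅
[18] deliver 0→1 → N1(part t4 [q])

no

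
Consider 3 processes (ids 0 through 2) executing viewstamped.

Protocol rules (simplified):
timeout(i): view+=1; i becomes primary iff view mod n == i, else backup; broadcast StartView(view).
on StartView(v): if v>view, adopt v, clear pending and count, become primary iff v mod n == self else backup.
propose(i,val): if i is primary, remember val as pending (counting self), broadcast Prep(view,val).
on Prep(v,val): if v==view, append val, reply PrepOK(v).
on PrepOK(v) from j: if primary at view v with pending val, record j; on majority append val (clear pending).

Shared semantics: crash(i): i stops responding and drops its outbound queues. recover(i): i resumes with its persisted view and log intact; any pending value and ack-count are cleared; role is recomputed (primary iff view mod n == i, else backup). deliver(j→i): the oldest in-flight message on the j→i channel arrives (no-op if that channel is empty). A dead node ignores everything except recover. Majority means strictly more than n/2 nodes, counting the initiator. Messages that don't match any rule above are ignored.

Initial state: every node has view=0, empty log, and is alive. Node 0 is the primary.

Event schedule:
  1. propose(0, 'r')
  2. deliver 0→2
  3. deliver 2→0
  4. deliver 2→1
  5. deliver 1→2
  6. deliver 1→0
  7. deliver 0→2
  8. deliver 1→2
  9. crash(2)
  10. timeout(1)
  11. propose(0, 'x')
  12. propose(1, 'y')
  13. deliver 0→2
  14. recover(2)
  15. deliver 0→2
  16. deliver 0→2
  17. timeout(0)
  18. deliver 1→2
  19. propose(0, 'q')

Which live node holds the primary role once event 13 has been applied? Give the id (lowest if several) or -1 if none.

0

[1] propose(0,'r') → ∅
[2] deliver 0→2 → N2(back v0 [r])
[3] deliver 2→0 → N0(prim v0 [r])
[4] deliver 2→1 → ∅
[5] deliver 1→2 → ∅
[6] deliver 1→0 → ∅
[7] deliver 0→2 → ∅
[8] deliver 1→2 → ∅
[9] crash(2) → N2(✗back v0 [r])
[10] timeout(1) → N1(prim v1 [-])
[11] propose(0,'x') → ∅
[12] propose(1,'y') → ∅
[13] deliver 0→2 → ∅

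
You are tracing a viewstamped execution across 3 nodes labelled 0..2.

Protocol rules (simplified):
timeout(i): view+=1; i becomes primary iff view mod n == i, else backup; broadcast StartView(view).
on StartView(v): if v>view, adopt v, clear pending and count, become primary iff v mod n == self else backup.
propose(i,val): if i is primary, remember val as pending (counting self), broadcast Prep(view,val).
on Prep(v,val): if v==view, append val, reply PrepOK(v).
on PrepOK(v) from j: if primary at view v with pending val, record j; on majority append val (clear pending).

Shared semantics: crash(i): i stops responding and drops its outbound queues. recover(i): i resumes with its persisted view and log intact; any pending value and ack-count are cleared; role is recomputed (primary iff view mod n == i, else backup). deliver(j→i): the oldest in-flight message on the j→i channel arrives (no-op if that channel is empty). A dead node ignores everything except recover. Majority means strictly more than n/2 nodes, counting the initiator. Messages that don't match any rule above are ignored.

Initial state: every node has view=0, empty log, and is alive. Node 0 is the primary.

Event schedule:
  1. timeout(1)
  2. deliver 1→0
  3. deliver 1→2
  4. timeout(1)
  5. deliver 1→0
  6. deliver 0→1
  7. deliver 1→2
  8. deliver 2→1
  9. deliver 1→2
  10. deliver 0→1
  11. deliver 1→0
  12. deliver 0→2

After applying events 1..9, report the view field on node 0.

2

[1] timeout(1) → N1(prim v1 [-])
[2] deliver 1→0 → N0(back v1 [-])
[3] deliver 1→2 → N2(back v1 [-])
[4] timeout(1) → N1(back v2 [-])
[5] deliver 1→0 → N0(back v2 [-])
[6] deliver 0→1 → ∅
[7] deliver 1→2 → N2(prim v2 [-])
[8] deliver 2→1 → ∅
[9] deliver 1→2 → ∅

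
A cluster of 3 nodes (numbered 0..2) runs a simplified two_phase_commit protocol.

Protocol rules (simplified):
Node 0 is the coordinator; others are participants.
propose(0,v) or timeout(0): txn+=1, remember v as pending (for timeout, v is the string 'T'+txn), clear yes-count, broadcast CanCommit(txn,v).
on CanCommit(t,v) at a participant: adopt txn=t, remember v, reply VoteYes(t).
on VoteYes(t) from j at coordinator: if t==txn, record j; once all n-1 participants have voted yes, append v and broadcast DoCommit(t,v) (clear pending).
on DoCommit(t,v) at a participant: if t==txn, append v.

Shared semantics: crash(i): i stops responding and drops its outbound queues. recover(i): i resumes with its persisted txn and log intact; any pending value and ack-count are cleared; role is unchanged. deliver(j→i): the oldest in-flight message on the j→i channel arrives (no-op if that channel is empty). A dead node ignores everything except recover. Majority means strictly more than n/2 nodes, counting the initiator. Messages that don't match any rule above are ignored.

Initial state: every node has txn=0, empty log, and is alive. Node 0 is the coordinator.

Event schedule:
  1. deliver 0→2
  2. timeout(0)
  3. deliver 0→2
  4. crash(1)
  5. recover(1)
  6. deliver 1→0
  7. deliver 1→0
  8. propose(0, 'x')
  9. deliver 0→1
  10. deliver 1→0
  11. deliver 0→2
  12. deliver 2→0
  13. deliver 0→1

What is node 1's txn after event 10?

1

e1 deliver 0→2: ·
e2 timeout(0): 0[coor,t=1,-]
e3 deliver 0→2: 2[part,t=1,-]
e4 crash(1): 1[✗part,t=0,-]
e5 recover(1): 1[part,t=0,-]
e6 deliver 1→0: ·
e7 deliver 1→0: ·
e8 propose(0,'x'): 0[coor,t=2,-]
e9 deliver 0→1: 1[part,t=1,-]
e10 deliver 1→0: ·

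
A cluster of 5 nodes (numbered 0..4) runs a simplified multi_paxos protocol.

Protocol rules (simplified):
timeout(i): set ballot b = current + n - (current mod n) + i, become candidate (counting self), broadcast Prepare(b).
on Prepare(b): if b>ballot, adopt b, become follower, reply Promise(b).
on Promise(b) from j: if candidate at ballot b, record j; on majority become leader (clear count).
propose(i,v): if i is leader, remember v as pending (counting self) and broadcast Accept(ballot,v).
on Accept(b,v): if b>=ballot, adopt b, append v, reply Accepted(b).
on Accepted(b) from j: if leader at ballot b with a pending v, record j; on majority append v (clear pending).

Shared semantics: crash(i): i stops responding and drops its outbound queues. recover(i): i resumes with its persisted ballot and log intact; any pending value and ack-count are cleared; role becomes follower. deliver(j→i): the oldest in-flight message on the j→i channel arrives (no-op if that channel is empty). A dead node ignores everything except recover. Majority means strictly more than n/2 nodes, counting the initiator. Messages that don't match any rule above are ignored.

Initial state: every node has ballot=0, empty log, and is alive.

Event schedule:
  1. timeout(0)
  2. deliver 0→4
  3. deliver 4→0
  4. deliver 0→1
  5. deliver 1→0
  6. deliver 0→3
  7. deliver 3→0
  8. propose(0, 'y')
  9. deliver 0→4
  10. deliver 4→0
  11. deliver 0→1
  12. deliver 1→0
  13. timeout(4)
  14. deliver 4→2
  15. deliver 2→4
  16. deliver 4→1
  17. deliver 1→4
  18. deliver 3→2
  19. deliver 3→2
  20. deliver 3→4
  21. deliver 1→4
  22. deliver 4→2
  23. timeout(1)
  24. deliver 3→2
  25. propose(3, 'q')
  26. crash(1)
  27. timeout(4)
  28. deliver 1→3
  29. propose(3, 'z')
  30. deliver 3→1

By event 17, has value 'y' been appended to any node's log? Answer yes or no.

e1 timeout(0): 0[cand,b=5,-]
e2 deliver 0→4: 4[foll,b=5,-]
e3 deliver 4→0: ·
e4 deliver 0→1: 1[foll,b=5,-]
e5 deliver 1→0: 0[lead,b=5,-]
e6 deliver 0→3: 3[foll,b=5,-]
e7 deliver 3→0: ·
e8 propose(0,'y'): ·
e9 deliver 0→4: 4[foll,b=5,y]
e10 deliver 4→0: ·
e11 deliver 0→1: 1[foll,b=5,y]
e12 deliver 1→0: 0[lead,b=5,y]
e13 timeout(4): 4[cand,b=14,y]
e14 deliver 4→2: 2[foll,b=14,-]
e15 deliver 2→4: ·
e16 deliver 4→1: 1[foll,b=14,y]
e17 deliver 1→4: 4[lead,b=14,y]

yes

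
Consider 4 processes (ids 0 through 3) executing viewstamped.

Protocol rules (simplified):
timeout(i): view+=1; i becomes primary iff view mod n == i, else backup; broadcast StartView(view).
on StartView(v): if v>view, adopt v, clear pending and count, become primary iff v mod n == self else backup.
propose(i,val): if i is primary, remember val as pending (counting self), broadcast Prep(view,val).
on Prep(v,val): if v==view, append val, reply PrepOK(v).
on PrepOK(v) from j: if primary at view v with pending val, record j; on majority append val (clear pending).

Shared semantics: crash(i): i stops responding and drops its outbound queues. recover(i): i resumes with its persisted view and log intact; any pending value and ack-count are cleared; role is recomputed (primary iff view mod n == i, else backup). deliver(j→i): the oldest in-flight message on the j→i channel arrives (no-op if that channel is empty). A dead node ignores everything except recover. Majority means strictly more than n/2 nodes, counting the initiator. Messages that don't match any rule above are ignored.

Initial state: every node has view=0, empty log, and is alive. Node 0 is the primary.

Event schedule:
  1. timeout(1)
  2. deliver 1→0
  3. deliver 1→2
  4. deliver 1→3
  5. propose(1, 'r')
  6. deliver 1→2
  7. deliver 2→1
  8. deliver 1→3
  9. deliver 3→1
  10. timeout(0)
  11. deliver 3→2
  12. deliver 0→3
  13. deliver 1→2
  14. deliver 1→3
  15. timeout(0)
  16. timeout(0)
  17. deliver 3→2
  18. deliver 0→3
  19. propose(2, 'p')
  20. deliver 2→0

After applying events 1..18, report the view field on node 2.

after 1 — timeout(1): n1:prim/v1/[-]
after 2 — deliver 1→0: n0:back/v1/[-]
after 3 — deliver 1→2: n2:back/v1/[-]
after 4 — deliver 1→3: n3:back/v1/[-]
after 5 — propose(1,'r'): ·
after 6 — deliver 1→2: n2:back/v1/[r]
after 7 — deliver 2→1: ·
after 8 — deliver 1→3: n3:back/v1/[r]
after 9 — deliver 3→1: n1:prim/v1/[r]
after 10 — timeout(0): n0:back/v2/[-]
after 11 — deliver 3→2: ·
after 12 — deliver 0→3: n3:back/v2/[r]
after 13 — deliver 1→2: ·
after 14 — deliver 1→3: ·
after 15 — timeout(0): n0:back/v3/[-]
after 16 — timeout(0): n0:prim/v4/[-]
after 17 — deliver 3→2: ·
after 18 — deliver 0→3: n3:prim/v3/[r]

1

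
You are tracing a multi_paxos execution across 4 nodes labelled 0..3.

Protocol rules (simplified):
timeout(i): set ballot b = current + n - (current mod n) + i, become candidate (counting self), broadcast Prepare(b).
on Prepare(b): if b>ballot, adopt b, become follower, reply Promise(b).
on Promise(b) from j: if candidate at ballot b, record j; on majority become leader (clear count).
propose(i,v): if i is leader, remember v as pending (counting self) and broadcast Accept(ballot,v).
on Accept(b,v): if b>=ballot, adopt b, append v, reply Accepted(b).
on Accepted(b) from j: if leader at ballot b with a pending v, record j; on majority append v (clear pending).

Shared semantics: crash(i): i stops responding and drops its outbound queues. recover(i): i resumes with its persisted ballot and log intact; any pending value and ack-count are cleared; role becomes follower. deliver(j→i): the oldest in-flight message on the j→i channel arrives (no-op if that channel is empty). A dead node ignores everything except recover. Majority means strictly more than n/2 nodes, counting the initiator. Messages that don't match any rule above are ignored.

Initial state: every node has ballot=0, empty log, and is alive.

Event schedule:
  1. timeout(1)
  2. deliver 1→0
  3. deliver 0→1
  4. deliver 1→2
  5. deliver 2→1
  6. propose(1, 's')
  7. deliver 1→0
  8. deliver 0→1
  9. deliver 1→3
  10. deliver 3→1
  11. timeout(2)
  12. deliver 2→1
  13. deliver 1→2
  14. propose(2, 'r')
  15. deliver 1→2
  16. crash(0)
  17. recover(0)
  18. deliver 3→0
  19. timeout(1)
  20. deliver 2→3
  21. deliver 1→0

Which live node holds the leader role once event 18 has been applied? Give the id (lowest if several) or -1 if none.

1. timeout(1):  <1:cand b5 ->
2. deliver 1→0:  <0:foll b5 ->
3. deliver 0→1:  nop
4. deliver 1→2:  <2:foll b5 ->
5. deliver 2→1:  <1:lead b5 ->
6. propose(1,'s'):  nop
7. deliver 1→0:  <0:foll b5 s>
8. deliver 0→1:  nop
9. deliver 1→3:  <3:foll b5 ->
10. deliver 3→1:  nop
11. timeout(2):  <2:cand b10 ->
12. deliver 2→1:  <1:foll b10 ->
13. deliver 1→2:  nop
14. propose(2,'r'):  nop
15. deliver 1→2:  nop
16. crash(0):  <0:✗foll b5 s>
17. recover(0):  <0:foll b5 s>
18. deliver 3→0:  nop

-1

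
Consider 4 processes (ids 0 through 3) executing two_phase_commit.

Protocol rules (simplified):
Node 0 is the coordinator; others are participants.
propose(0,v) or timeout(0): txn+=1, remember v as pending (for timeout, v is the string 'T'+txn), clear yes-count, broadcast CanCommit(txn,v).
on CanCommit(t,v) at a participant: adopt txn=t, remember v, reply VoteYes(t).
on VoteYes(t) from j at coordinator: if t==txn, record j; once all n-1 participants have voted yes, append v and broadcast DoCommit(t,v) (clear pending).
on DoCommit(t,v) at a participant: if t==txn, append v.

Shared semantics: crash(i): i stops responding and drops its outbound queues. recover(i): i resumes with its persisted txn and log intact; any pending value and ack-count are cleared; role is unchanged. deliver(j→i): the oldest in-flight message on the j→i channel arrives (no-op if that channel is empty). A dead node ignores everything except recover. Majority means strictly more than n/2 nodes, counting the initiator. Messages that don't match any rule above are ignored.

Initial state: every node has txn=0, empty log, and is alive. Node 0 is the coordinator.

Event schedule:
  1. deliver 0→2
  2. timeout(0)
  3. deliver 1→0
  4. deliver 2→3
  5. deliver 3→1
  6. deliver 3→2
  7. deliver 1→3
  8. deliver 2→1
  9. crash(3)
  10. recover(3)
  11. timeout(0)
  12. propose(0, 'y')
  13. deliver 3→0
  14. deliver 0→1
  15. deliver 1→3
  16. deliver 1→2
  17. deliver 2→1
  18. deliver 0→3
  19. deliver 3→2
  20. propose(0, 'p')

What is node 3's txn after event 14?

after 1 — deliver 0→2: ·
after 2 — timeout(0): n0:coor/t1/[-]
after 3 — deliver 1→0: ·
after 4 — deliver 2→3: ·
after 5 — deliver 3→1: ·
after 6 — deliver 3→2: ·
after 7 — deliver 1→3: ·
after 8 — deliver 2→1: ·
after 9 — crash(3): n3:✗part/t0/[-]
after 10 — recover(3): n3:part/t0/[-]
after 11 — timeout(0): n0:coor/t2/[-]
after 12 — propose(0,'y'): n0:coor/t3/[-]
after 13 — deliver 3→0: ·
after 14 — deliver 0→1: n1:part/t1/[-]

0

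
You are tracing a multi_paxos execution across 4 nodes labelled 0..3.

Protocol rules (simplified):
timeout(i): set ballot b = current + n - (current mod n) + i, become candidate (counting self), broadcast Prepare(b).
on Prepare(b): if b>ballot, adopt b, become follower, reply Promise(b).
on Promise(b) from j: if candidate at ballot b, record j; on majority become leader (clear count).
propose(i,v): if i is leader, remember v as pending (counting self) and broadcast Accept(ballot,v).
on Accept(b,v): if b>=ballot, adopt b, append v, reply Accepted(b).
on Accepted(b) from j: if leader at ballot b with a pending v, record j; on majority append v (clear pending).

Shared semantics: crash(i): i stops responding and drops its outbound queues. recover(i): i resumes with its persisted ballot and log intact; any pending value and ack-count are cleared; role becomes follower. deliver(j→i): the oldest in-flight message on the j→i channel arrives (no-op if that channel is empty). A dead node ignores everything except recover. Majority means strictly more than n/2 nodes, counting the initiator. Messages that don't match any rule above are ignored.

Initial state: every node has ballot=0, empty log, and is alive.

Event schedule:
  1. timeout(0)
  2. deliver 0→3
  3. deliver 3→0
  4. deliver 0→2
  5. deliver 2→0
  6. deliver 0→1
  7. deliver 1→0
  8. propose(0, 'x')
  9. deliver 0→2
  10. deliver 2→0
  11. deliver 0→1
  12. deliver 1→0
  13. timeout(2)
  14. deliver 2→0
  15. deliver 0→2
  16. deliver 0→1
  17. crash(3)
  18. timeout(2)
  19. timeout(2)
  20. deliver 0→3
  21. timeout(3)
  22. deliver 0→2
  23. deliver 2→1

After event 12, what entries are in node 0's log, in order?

x

step 1 timeout(0): 0={cand,b=4,log=-}
step 2 deliver 0→3: 3={foll,b=4,log=-}
step 3 deliver 3→0: —
step 4 deliver 0→2: 2={foll,b=4,log=-}
step 5 deliver 2→0: 0={lead,b=4,log=-}
step 6 deliver 0→1: 1={foll,b=4,log=-}
step 7 deliver 1→0: —
step 8 propose(0,'x'): —
step 9 deliver 0→2: 2={foll,b=4,log=x}
step 10 deliver 2→0: —
step 11 deliver 0→1: 1={foll,b=4,log=x}
step 12 deliver 1→0: 0={lead,b=4,log=x}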